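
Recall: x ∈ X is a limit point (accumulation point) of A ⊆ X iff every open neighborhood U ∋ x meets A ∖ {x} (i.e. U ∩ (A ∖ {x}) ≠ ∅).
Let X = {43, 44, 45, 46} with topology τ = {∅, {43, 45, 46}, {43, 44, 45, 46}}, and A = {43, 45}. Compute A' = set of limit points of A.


A' = {43, 44, 45, 46}

For each x ∈ X, list the open sets U ∈ τ with x ∈ U, then check whether U ∩ (A ∖ {x}) ≠ ∅ for every such U.
  x = 43: opens ∋ x are {43, 45, 46}, {43, 44, 45, 46}; each meets A ∖ {43}, so x IS a limit point.
  x = 44: opens ∋ x are {43, 44, 45, 46}; each meets A ∖ {44}, so x IS a limit point.
  x = 45: opens ∋ x are {43, 45, 46}, {43, 44, 45, 46}; each meets A ∖ {45}, so x IS a limit point.
  x = 46: opens ∋ x are {43, 45, 46}, {43, 44, 45, 46}; each meets A ∖ {46}, so x IS a limit point.
Collecting: A' = {43, 44, 45, 46}.


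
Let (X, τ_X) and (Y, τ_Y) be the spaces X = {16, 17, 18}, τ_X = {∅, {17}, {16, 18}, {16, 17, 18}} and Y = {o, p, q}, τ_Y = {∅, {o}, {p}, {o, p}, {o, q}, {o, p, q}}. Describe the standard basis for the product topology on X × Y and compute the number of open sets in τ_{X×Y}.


Basis B = {∅ × ∅, {17} × {o}, {17} × {p}, {16, 18} × {o}, {16, 18} × {p}, {17} × {o, p}, {17} × {o, q}, {16, 17, 18} × {o}, {16, 17, 18} × {p}, {17} × {o, p, q}, {16, 18} × {o, p}, {16, 18} × {o, q}, {16, 18} × {o, p, q}, {16, 17, 18} × {o, p}, {16, 17, 18} × {o, q}, {16, 17, 18} × {o, p, q}}; |τ_{X×Y}| = 36.

Enumerate products U × V with U ∈ τ_X, V ∈ τ_Y (deduplicated):
  ∅ × ∅ = {} (∅)
  {17} × {o} = {(17,o)}
  {17} × {p} = {(17,p)}
  {16, 18} × {o} = {(16,o), (18,o)}
  {16, 18} × {p} = {(16,p), (18,p)}
  {17} × {o, p} = {(17,o), (17,p)}
  {17} × {o, q} = {(17,o), (17,q)}
  {16, 17, 18} × {o} = {(16,o), (17,o), (18,o)}
  {16, 17, 18} × {p} = {(16,p), (17,p), (18,p)}
  {17} × {o, p, q} = {(17,o), (17,p), (17,q)}
  {16, 18} × {o, p} = {(16,o), (16,p), (18,o), (18,p)}
  {16, 18} × {o, q} = {(16,o), (16,q), (18,o), (18,q)}
  {16, 18} × {o, p, q} = {(16,o), (16,p), (16,q), (18,o), (18,p), (18,q)}
  {16, 17, 18} × {o, p} = {(16,o), (16,p), (17,o), (17,p), (18,o), (18,p)}
  {16, 17, 18} × {o, q} = {(16,o), (16,q), (17,o), (17,q), (18,o), (18,q)}
  {16, 17, 18} × {o, p, q} = {(16,o), (16,p), (16,q), (17,o), (17,p), (17,q), (18,o), (18,p), (18,q)}
These 16 distinct sets form the basis B.
Close under arbitrary unions to get τ_{X×Y}; counting gives |τ_{X×Y}| = 36.


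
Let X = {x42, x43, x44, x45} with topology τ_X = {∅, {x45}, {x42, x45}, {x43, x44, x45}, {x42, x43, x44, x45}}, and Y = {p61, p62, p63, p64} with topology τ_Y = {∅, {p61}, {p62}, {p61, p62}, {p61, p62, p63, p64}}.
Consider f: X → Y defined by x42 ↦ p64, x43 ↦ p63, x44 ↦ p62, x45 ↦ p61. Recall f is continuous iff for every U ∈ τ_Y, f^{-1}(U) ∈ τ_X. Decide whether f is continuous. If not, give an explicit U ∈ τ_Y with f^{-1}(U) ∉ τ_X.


f is NOT continuous.

Compute f^{-1}(U) for each U ∈ τ_Y:
  U = ∅: f^{-1}(U) = ∅ ∈ τ_X ✓.
  U = {p61}: f^{-1}(U) = {x45} ∈ τ_X ✓.
  U = {p62}: f^{-1}(U) = {x44} ∉ τ_X ✗.
  U = {p61, p62}: f^{-1}(U) = {x44, x45} ∉ τ_X ✗.
  U = {p61, p62, p63, p64}: f^{-1}(U) = {x42, x43, x44, x45} ∈ τ_X ✓.
Found U = {p62} with f^{-1}(U) = {x44} not in τ_X. Therefore f is NOT continuous.


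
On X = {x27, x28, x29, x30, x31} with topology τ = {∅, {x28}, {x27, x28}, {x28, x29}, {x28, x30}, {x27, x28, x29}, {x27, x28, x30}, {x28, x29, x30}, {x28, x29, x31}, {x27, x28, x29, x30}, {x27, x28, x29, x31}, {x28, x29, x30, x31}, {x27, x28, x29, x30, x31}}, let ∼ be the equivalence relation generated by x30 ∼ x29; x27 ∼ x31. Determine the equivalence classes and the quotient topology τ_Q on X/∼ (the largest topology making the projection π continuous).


X/∼ = {[x27=x31], [x28], [x29=x30]}; |τ_Q| = 4.

Equivalence classes: [x27=x31], [x28], [x29=x30].
Quotient map π: X → X/∼ sends x27 ↦ [x27=x31], x28 ↦ [x28], x29 ↦ [x29=x30], x30 ↦ [x29=x30], x31 ↦ [x27=x31].
For each subset V ⊆ X/∼, compute π^{-1}(V) ⊆ X and check whether π^{-1}(V) ∈ τ. V is open in τ_Q iff π^{-1}(V) ∈ τ.
  V = {}: π^{-1}(V) = ∅ ∈ τ ✓.
  V = {[x27=x31]}: π^{-1}(V) = {x27, x31} ∉ τ ✗.
  V = {[x28]}: π^{-1}(V) = {x28} ∈ τ ✓.
  V = {[x27=x31], [x28]}: π^{-1}(V) = {x27, x28, x31} ∉ τ ✗.
  V = {[x29=x30]}: π^{-1}(V) = {x29, x30} ∉ τ ✗.
  V = {[x27=x31], [x29=x30]}: π^{-1}(V) = {x27, x29, x30, x31} ∉ τ ✗.
  V = {[x28], [x29=x30]}: π^{-1}(V) = {x28, x29, x30} ∈ τ ✓.
  V = {[x27=x31], [x28], [x29=x30]}: π^{-1}(V) = {x27, x28, x29, x30, x31} ∈ τ ✓.
Open sets in the quotient: τ_Q = {{}, {[x28]}, {[x28], [x29=x30]}, {[x27=x31], [x28], [x29=x30]}} (4 elements).


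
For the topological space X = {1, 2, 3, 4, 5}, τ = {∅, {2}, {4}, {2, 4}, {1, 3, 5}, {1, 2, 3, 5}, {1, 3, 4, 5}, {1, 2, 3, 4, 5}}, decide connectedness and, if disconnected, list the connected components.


(X, τ) is disconnected; components = [{2}, {4}, {1, 3, 5}].

Find clopen sets (U ∈ τ with X ∖ U ∈ τ):
  U = ∅, X ∖ U = {1, 2, 3, 4, 5} — both open, so U is clopen.
  U = {2}, X ∖ U = {1, 3, 4, 5} — both open, so U is clopen.
  U = {4}, X ∖ U = {1, 2, 3, 5} — both open, so U is clopen.
  U = {2, 4}, X ∖ U = {1, 3, 5} — both open, so U is clopen.
  U = {1, 3, 5}, X ∖ U = {2, 4} — both open, so U is clopen.
  U = {1, 2, 3, 5}, X ∖ U = {4} — both open, so U is clopen.
  U = {1, 3, 4, 5}, X ∖ U = {2} — both open, so U is clopen.
  U = {1, 2, 3, 4, 5}, X ∖ U = ∅ — both open, so U is clopen.
Nontrivial clopen(s) exist: e.g. {1, 3, 5}. So (X, τ) is disconnected.
Compute connected components by grouping points that agree on all clopens:
  component: {2}
  component: {4}
  component: {1, 3, 5}


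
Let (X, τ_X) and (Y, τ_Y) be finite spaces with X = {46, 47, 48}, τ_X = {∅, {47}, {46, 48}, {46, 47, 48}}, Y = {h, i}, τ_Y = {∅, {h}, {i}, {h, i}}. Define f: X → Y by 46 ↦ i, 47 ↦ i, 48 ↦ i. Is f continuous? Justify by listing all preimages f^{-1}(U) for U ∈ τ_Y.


f IS continuous.

Compute f^{-1}(U) for each U ∈ τ_Y:
  U = ∅: f^{-1}(U) = ∅ ∈ τ_X ✓.
  U = {h}: f^{-1}(U) = ∅ ∈ τ_X ✓.
  U = {i}: f^{-1}(U) = {46, 47, 48} ∈ τ_X ✓.
  U = {h, i}: f^{-1}(U) = {46, 47, 48} ∈ τ_X ✓.
Every preimage lies in τ_X, so f IS continuous.


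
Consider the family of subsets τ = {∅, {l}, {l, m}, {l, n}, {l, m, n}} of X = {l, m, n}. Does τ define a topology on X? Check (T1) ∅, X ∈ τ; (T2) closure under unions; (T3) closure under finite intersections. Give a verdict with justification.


τ IS a topology on X.

Axiom (T1): ∅ ∈ τ? Yes; X ∈ τ? Yes.
Axiom (T2/T3): check pairwise unions and intersections of members of τ.
All pairwise intersections and unions checked — each lies in τ. Therefore τ satisfies (T1), (T2), (T3): it IS a topology on X.


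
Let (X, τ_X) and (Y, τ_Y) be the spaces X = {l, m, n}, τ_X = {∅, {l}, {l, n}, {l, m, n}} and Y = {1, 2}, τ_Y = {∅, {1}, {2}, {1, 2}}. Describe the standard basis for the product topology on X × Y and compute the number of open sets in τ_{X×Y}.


Basis B = {∅ × ∅, {l} × {1}, {l} × {2}, {l} × {1, 2}, {l, n} × {1}, {l, n} × {2}, {l, m, n} × {1}, {l, m, n} × {2}, {l, n} × {1, 2}, {l, m, n} × {1, 2}}; |τ_{X×Y}| = 16.

Enumerate products U × V with U ∈ τ_X, V ∈ τ_Y (deduplicated):
  ∅ × ∅ = {} (∅)
  {l} × {1} = {(l,1)}
  {l} × {2} = {(l,2)}
  {l} × {1, 2} = {(l,1), (l,2)}
  {l, n} × {1} = {(l,1), (n,1)}
  {l, n} × {2} = {(l,2), (n,2)}
  {l, m, n} × {1} = {(l,1), (m,1), (n,1)}
  {l, m, n} × {2} = {(l,2), (m,2), (n,2)}
  {l, n} × {1, 2} = {(l,1), (l,2), (n,1), (n,2)}
  {l, m, n} × {1, 2} = {(l,1), (l,2), (m,1), (m,2), (n,1), (n,2)}
These 10 distinct sets form the basis B.
Close under arbitrary unions to get τ_{X×Y}; counting gives |τ_{X×Y}| = 16.


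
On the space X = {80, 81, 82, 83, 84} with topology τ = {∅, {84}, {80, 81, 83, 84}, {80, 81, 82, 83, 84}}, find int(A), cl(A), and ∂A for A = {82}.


int(A) = ∅, cl(A) = {82}, ∂A = {82}.

Closed sets in (X, τ) are complements of opens:
  closed(X, τ) = {∅, {82}, {80, 81, 82, 83}, {80, 81, 82, 83, 84}}.
int(A) = ⋃ {U ∈ τ : U ⊆ A}. Opens contained in A: ∅.
Taking the union of these: int(A) = ∅.
cl(A) = ⋂ {C closed : A ⊆ C}. Closed sets containing A: {82}, {80, 81, 82, 83}, {80, 81, 82, 83, 84}.
Intersecting these: cl(A) = {82}.
∂A = cl(A) ∖ int(A) = {82} ∖ ∅ = {82}.


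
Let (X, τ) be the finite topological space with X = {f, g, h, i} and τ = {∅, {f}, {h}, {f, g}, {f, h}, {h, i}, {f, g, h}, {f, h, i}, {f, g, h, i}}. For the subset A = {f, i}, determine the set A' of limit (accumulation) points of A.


A' = {g}

For each x ∈ X, list the open sets U ∈ τ with x ∈ U, then check whether U ∩ (A ∖ {x}) ≠ ∅ for every such U.
  x = f: open {f} ∋ x has {f} ∩ (A ∖ {f}) = ∅, so x is NOT a limit point.
  x = g: opens ∋ x are {f, g}, {f, g, h}, {f, g, h, i}; each meets A ∖ {g}, so x IS a limit point.
  x = h: open {h} ∋ x has {h} ∩ (A ∖ {h}) = ∅, so x is NOT a limit point.
  x = i: open {h, i} ∋ x has {h, i} ∩ (A ∖ {i}) = ∅, so x is NOT a limit point.
Collecting: A' = {g}.


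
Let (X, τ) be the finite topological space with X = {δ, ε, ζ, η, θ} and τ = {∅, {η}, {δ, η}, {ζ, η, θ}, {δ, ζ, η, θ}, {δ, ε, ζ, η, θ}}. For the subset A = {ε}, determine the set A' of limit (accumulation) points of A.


A' = ∅

For each x ∈ X, list the open sets U ∈ τ with x ∈ U, then check whether U ∩ (A ∖ {x}) ≠ ∅ for every such U.
  x = δ: open {δ, η} ∋ x has {δ, η} ∩ (A ∖ {δ}) = ∅, so x is NOT a limit point.
  x = ε: open {δ, ε, ζ, η, θ} ∋ x has {δ, ε, ζ, η, θ} ∩ (A ∖ {ε}) = ∅, so x is NOT a limit point.
  x = ζ: open {ζ, η, θ} ∋ x has {ζ, η, θ} ∩ (A ∖ {ζ}) = ∅, so x is NOT a limit point.
  x = η: open {η} ∋ x has {η} ∩ (A ∖ {η}) = ∅, so x is NOT a limit point.
  x = θ: open {ζ, η, θ} ∋ x has {ζ, η, θ} ∩ (A ∖ {θ}) = ∅, so x is NOT a limit point.
Collecting: A' = ∅.


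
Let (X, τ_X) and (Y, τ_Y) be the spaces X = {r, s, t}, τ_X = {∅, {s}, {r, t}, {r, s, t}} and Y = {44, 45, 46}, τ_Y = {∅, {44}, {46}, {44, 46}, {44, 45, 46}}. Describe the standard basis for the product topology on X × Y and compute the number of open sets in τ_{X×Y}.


Basis B = {∅ × ∅, {s} × {44}, {s} × {46}, {r, t} × {44}, {r, t} × {46}, {s} × {44, 46}, {r, s, t} × {44}, {r, s, t} × {46}, {s} × {44, 45, 46}, {r, t} × {44, 46}, {r, t} × {44, 45, 46}, {r, s, t} × {44, 46}, {r, s, t} × {44, 45, 46}}; |τ_{X×Y}| = 25.

Enumerate products U × V with U ∈ τ_X, V ∈ τ_Y (deduplicated):
  ∅ × ∅ = {} (∅)
  {s} × {44} = {(s,44)}
  {s} × {46} = {(s,46)}
  {r, t} × {44} = {(r,44), (t,44)}
  {r, t} × {46} = {(r,46), (t,46)}
  {s} × {44, 46} = {(s,44), (s,46)}
  {r, s, t} × {44} = {(r,44), (s,44), (t,44)}
  {r, s, t} × {46} = {(r,46), (s,46), (t,46)}
  {s} × {44, 45, 46} = {(s,44), (s,45), (s,46)}
  {r, t} × {44, 46} = {(r,44), (r,46), (t,44), (t,46)}
  {r, t} × {44, 45, 46} = {(r,44), (r,45), (r,46), (t,44), (t,45), (t,46)}
  {r, s, t} × {44, 46} = {(r,44), (r,46), (s,44), (s,46), (t,44), (t,46)}
  {r, s, t} × {44, 45, 46} = {(r,44), (r,45), (r,46), (s,44), (s,45), (s,46), (t,44), (t,45), (t,46)}
These 13 distinct sets form the basis B.
Close under arbitrary unions to get τ_{X×Y}; counting gives |τ_{X×Y}| = 25.


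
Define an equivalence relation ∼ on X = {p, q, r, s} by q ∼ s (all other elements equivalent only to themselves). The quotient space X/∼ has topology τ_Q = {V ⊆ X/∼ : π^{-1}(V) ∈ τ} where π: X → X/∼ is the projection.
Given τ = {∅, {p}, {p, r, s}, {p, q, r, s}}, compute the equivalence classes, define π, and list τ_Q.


X/∼ = {[p], [q=s], [r]}; |τ_Q| = 3.

Equivalence classes: [p], [q=s], [r].
Quotient map π: X → X/∼ sends p ↦ [p], q ↦ [q=s], r ↦ [r], s ↦ [q=s].
For each subset V ⊆ X/∼, compute π^{-1}(V) ⊆ X and check whether π^{-1}(V) ∈ τ. V is open in τ_Q iff π^{-1}(V) ∈ τ.
  V = {}: π^{-1}(V) = ∅ ∈ τ ✓.
  V = {[p]}: π^{-1}(V) = {p} ∈ τ ✓.
  V = {[q=s]}: π^{-1}(V) = {q, s} ∉ τ ✗.
  V = {[p], [q=s]}: π^{-1}(V) = {p, q, s} ∉ τ ✗.
  V = {[r]}: π^{-1}(V) = {r} ∉ τ ✗.
  V = {[p], [r]}: π^{-1}(V) = {p, r} ∉ τ ✗.
  V = {[q=s], [r]}: π^{-1}(V) = {q, r, s} ∉ τ ✗.
  V = {[p], [q=s], [r]}: π^{-1}(V) = {p, q, r, s} ∈ τ ✓.
Open sets in the quotient: τ_Q = {{}, {[p]}, {[p], [q=s], [r]}} (3 elements).


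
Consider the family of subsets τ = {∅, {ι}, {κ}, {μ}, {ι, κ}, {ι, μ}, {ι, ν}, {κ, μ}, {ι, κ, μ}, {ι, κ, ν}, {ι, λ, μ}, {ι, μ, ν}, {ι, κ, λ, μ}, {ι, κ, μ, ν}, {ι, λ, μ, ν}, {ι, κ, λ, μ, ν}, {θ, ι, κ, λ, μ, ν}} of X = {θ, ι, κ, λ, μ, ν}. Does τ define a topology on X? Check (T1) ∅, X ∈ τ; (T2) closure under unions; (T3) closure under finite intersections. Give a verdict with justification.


τ IS a topology on X.

Axiom (T1): ∅ ∈ τ? Yes; X ∈ τ? Yes.
Axiom (T2/T3): check pairwise unions and intersections of members of τ.
All pairwise intersections and unions checked — each lies in τ. Therefore τ satisfies (T1), (T2), (T3): it IS a topology on X.


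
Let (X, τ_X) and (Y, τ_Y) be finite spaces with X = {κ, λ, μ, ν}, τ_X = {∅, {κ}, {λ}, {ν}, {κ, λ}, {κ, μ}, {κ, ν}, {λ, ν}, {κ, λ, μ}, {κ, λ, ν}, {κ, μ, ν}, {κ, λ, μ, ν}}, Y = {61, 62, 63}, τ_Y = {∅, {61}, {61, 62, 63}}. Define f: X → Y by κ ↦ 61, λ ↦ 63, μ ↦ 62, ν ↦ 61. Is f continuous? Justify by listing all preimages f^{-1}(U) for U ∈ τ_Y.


f IS continuous.

Compute f^{-1}(U) for each U ∈ τ_Y:
  U = ∅: f^{-1}(U) = ∅ ∈ τ_X ✓.
  U = {61}: f^{-1}(U) = {κ, ν} ∈ τ_X ✓.
  U = {61, 62, 63}: f^{-1}(U) = {κ, λ, μ, ν} ∈ τ_X ✓.
Every preimage lies in τ_X, so f IS continuous.


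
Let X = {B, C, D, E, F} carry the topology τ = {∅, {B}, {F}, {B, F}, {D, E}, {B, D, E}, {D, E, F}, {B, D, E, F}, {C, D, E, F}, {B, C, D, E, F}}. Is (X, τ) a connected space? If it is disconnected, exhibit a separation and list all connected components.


(X, τ) is disconnected; components = [{B}, {C, D, E, F}].

Find clopen sets (U ∈ τ with X ∖ U ∈ τ):
  U = ∅, X ∖ U = {B, C, D, E, F} — both open, so U is clopen.
  U = {B}, X ∖ U = {C, D, E, F} — both open, so U is clopen.
  U = {C, D, E, F}, X ∖ U = {B} — both open, so U is clopen.
  U = {B, C, D, E, F}, X ∖ U = ∅ — both open, so U is clopen.
Nontrivial clopen(s) exist: e.g. {C, D, E, F}. So (X, τ) is disconnected.
Compute connected components by grouping points that agree on all clopens:
  component: {B}
  component: {C, D, E, F}


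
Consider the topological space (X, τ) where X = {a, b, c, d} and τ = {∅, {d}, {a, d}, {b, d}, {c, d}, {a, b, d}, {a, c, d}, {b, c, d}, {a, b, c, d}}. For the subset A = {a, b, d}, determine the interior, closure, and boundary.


int(A) = {a, b, d}, cl(A) = {a, b, c, d}, ∂A = {c}.

Closed sets in (X, τ) are complements of opens:
  closed(X, τ) = {∅, {a}, {b}, {c}, {a, b}, {a, c}, {b, c}, {a, b, c}, {a, b, c, d}}.
int(A) = ⋃ {U ∈ τ : U ⊆ A}. Opens contained in A: ∅, {d}, {a, d}, {b, d}, {a, b, d}.
Taking the union of these: int(A) = {a, b, d}.
cl(A) = ⋂ {C closed : A ⊆ C}. Closed sets containing A: {a, b, c, d}.
Intersecting these: cl(A) = {a, b, c, d}.
∂A = cl(A) ∖ int(A) = {a, b, c, d} ∖ {a, b, d} = {c}.


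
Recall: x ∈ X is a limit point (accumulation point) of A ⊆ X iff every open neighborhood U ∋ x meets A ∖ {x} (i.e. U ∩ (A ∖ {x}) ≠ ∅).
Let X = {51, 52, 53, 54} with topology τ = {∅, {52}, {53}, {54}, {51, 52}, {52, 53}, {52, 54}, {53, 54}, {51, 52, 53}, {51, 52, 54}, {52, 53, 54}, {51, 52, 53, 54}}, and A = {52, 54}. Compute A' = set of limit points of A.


A' = {51}

For each x ∈ X, list the open sets U ∈ τ with x ∈ U, then check whether U ∩ (A ∖ {x}) ≠ ∅ for every such U.
  x = 51: opens ∋ x are {51, 52}, {51, 52, 53}, {51, 52, 54}, {51, 52, 53, 54}; each meets A ∖ {51}, so x IS a limit point.
  x = 52: open {52} ∋ x has {52} ∩ (A ∖ {52}) = ∅, so x is NOT a limit point.
  x = 53: open {53} ∋ x has {53} ∩ (A ∖ {53}) = ∅, so x is NOT a limit point.
  x = 54: open {54} ∋ x has {54} ∩ (A ∖ {54}) = ∅, so x is NOT a limit point.
Collecting: A' = {51}.


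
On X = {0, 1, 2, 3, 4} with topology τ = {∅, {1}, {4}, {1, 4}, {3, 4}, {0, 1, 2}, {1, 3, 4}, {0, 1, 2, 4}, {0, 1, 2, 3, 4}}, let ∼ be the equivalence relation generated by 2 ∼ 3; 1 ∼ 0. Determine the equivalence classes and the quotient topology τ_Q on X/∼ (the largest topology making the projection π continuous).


X/∼ = {[0=1], [2=3], [4]}; |τ_Q| = 3.

Equivalence classes: [0=1], [2=3], [4].
Quotient map π: X → X/∼ sends 0 ↦ [0=1], 1 ↦ [0=1], 2 ↦ [2=3], 3 ↦ [2=3], 4 ↦ [4].
For each subset V ⊆ X/∼, compute π^{-1}(V) ⊆ X and check whether π^{-1}(V) ∈ τ. V is open in τ_Q iff π^{-1}(V) ∈ τ.
  V = {}: π^{-1}(V) = ∅ ∈ τ ✓.
  V = {[0=1]}: π^{-1}(V) = {0, 1} ∉ τ ✗.
  V = {[2=3]}: π^{-1}(V) = {2, 3} ∉ τ ✗.
  V = {[0=1], [2=3]}: π^{-1}(V) = {0, 1, 2, 3} ∉ τ ✗.
  V = {[4]}: π^{-1}(V) = {4} ∈ τ ✓.
  V = {[0=1], [4]}: π^{-1}(V) = {0, 1, 4} ∉ τ ✗.
  V = {[2=3], [4]}: π^{-1}(V) = {2, 3, 4} ∉ τ ✗.
  V = {[0=1], [2=3], [4]}: π^{-1}(V) = {0, 1, 2, 3, 4} ∈ τ ✓.
Open sets in the quotient: τ_Q = {{}, {[4]}, {[0=1], [2=3], [4]}} (3 elements).


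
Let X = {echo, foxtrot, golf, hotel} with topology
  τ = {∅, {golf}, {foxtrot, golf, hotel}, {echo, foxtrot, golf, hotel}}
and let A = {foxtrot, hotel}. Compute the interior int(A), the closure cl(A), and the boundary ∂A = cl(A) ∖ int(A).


int(A) = ∅, cl(A) = {echo, foxtrot, hotel}, ∂A = {echo, foxtrot, hotel}.

Closed sets in (X, τ) are complements of opens:
  closed(X, τ) = {∅, {echo}, {echo, foxtrot, hotel}, {echo, foxtrot, golf, hotel}}.
int(A) = ⋃ {U ∈ τ : U ⊆ A}. Opens contained in A: ∅.
Taking the union of these: int(A) = ∅.
cl(A) = ⋂ {C closed : A ⊆ C}. Closed sets containing A: {echo, foxtrot, hotel}, {echo, foxtrot, golf, hotel}.
Intersecting these: cl(A) = {echo, foxtrot, hotel}.
∂A = cl(A) ∖ int(A) = {echo, foxtrot, hotel} ∖ ∅ = {echo, foxtrot, hotel}.


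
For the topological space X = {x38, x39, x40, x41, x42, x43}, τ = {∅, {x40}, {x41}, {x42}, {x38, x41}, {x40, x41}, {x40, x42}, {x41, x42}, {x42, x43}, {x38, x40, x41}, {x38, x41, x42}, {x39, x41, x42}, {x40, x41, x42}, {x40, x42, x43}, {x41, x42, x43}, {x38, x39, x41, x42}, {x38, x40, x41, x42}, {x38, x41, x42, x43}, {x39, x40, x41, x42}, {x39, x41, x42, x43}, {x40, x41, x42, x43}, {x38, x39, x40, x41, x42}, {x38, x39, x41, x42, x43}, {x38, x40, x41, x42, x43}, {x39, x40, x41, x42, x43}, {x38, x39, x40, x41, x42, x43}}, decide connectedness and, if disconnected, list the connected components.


(X, τ) is disconnected; components = [{x40}, {x38, x39, x41, x42, x43}].

Find clopen sets (U ∈ τ with X ∖ U ∈ τ):
  U = ∅, X ∖ U = {x38, x39, x40, x41, x42, x43} — both open, so U is clopen.
  U = {x40}, X ∖ U = {x38, x39, x41, x42, x43} — both open, so U is clopen.
  U = {x38, x39, x41, x42, x43}, X ∖ U = {x40} — both open, so U is clopen.
  U = {x38, x39, x40, x41, x42, x43}, X ∖ U = ∅ — both open, so U is clopen.
Nontrivial clopen(s) exist: e.g. {x40}. So (X, τ) is disconnected.
Compute connected components by grouping points that agree on all clopens:
  component: {x40}
  component: {x38, x39, x41, x42, x43}


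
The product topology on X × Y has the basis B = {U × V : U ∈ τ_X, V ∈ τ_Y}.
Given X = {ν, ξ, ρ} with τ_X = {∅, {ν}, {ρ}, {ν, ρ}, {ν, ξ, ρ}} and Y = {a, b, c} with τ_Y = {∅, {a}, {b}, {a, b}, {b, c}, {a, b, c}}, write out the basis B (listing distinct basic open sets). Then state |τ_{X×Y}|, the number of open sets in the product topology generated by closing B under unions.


Basis B = {∅ × ∅, {ν} × {a}, {ν} × {b}, {ρ} × {a}, {ρ} × {b}, {ν} × {a, b}, {ν, ρ} × {a}, {ν} × {b, c}, {ν, ρ} × {b}, {ρ} × {a, b}, {ρ} × {b, c}, {ν} × {a, b, c}, {ν, ξ, ρ} × {a}, {ν, ξ, ρ} × {b}, {ρ} × {a, b, c}, {ν, ρ} × {a, b}, {ν, ρ} × {b, c}, {ν, ρ} × {a, b, c}, {ν, ξ, ρ} × {a, b}, {ν, ξ, ρ} × {b, c}, {ν, ξ, ρ} × {a, b, c}}; |τ_{X×Y}| = 70.

Enumerate products U × V with U ∈ τ_X, V ∈ τ_Y (deduplicated):
  ∅ × ∅ = {} (∅)
  {ν} × {a} = {(ν,a)}
  {ν} × {b} = {(ν,b)}
  {ρ} × {a} = {(ρ,a)}
  {ρ} × {b} = {(ρ,b)}
  {ν} × {a, b} = {(ν,a), (ν,b)}
  {ν, ρ} × {a} = {(ν,a), (ρ,a)}
  {ν} × {b, c} = {(ν,b), (ν,c)}
  {ν, ρ} × {b} = {(ν,b), (ρ,b)}
  {ρ} × {a, b} = {(ρ,a), (ρ,b)}
  {ρ} × {b, c} = {(ρ,b), (ρ,c)}
  {ν} × {a, b, c} = {(ν,a), (ν,b), (ν,c)}
  {ν, ξ, ρ} × {a} = {(ν,a), (ξ,a), (ρ,a)}
  {ν, ξ, ρ} × {b} = {(ν,b), (ξ,b), (ρ,b)}
  {ρ} × {a, b, c} = {(ρ,a), (ρ,b), (ρ,c)}
  {ν, ρ} × {a, b} = {(ν,a), (ν,b), (ρ,a), (ρ,b)}
  {ν, ρ} × {b, c} = {(ν,b), (ν,c), (ρ,b), (ρ,c)}
  {ν, ρ} × {a, b, c} = {(ν,a), (ν,b), (ν,c), (ρ,a), (ρ,b), (ρ,c)}
  {ν, ξ, ρ} × {a, b} = {(ν,a), (ν,b), (ξ,a), (ξ,b), (ρ,a), (ρ,b)}
  {ν, ξ, ρ} × {b, c} = {(ν,b), (ν,c), (ξ,b), (ξ,c), (ρ,b), (ρ,c)}
  {ν, ξ, ρ} × {a, b, c} = {(ν,a), (ν,b), (ν,c), (ξ,a), (ξ,b), (ξ,c), (ρ,a), (ρ,b), (ρ,c)}
These 21 distinct sets form the basis B.
Close under arbitrary unions to get τ_{X×Y}; counting gives |τ_{X×Y}| = 70.


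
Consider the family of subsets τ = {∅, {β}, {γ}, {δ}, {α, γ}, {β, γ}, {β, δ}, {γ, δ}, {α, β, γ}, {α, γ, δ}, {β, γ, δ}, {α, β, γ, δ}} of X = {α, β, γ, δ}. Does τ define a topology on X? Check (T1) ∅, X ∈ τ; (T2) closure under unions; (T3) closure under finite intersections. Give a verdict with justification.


τ IS a topology on X.

Axiom (T1): ∅ ∈ τ? Yes; X ∈ τ? Yes.
Axiom (T2/T3): check pairwise unions and intersections of members of τ.
All pairwise intersections and unions checked — each lies in τ. Therefore τ satisfies (T1), (T2), (T3): it IS a topology on X.


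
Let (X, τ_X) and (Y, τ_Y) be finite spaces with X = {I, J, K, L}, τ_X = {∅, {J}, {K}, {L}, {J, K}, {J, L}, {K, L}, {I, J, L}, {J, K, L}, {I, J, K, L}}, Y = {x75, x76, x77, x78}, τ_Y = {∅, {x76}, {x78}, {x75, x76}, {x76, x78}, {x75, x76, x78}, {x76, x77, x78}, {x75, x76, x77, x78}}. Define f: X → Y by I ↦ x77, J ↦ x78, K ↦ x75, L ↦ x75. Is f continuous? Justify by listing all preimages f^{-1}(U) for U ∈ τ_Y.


f is NOT continuous.

Compute f^{-1}(U) for each U ∈ τ_Y:
  U = ∅: f^{-1}(U) = ∅ ∈ τ_X ✓.
  U = {x76}: f^{-1}(U) = ∅ ∈ τ_X ✓.
  U = {x78}: f^{-1}(U) = {J} ∈ τ_X ✓.
  U = {x75, x76}: f^{-1}(U) = {K, L} ∈ τ_X ✓.
  U = {x76, x78}: f^{-1}(U) = {J} ∈ τ_X ✓.
  U = {x75, x76, x78}: f^{-1}(U) = {J, K, L} ∈ τ_X ✓.
  U = {x76, x77, x78}: f^{-1}(U) = {I, J} ∉ τ_X ✗.
  U = {x75, x76, x77, x78}: f^{-1}(U) = {I, J, K, L} ∈ τ_X ✓.
Found U = {x76, x77, x78} with f^{-1}(U) = {I, J} not in τ_X. Therefore f is NOT continuous.


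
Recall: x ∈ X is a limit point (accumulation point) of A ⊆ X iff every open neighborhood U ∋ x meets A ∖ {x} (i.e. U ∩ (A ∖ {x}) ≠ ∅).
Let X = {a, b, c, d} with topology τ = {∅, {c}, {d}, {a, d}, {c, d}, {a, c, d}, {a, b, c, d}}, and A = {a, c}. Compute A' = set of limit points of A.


A' = {b}

For each x ∈ X, list the open sets U ∈ τ with x ∈ U, then check whether U ∩ (A ∖ {x}) ≠ ∅ for every such U.
  x = a: open {a, d} ∋ x has {a, d} ∩ (A ∖ {a}) = ∅, so x is NOT a limit point.
  x = b: opens ∋ x are {a, b, c, d}; each meets A ∖ {b}, so x IS a limit point.
  x = c: open {c} ∋ x has {c} ∩ (A ∖ {c}) = ∅, so x is NOT a limit point.
  x = d: open {d} ∋ x has {d} ∩ (A ∖ {d}) = ∅, so x is NOT a limit point.
Collecting: A' = {b}.


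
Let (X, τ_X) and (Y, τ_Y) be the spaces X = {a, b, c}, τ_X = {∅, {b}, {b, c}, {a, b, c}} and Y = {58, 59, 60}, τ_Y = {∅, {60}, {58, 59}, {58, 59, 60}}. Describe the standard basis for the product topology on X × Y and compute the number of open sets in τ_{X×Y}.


Basis B = {∅ × ∅, {b} × {60}, {b} × {58, 59}, {b, c} × {60}, {a, b, c} × {60}, {b} × {58, 59, 60}, {b, c} × {58, 59}, {a, b, c} × {58, 59}, {b, c} × {58, 59, 60}, {a, b, c} × {58, 59, 60}}; |τ_{X×Y}| = 16.

Enumerate products U × V with U ∈ τ_X, V ∈ τ_Y (deduplicated):
  ∅ × ∅ = {} (∅)
  {b} × {60} = {(b,60)}
  {b} × {58, 59} = {(b,58), (b,59)}
  {b, c} × {60} = {(b,60), (c,60)}
  {a, b, c} × {60} = {(a,60), (b,60), (c,60)}
  {b} × {58, 59, 60} = {(b,58), (b,59), (b,60)}
  {b, c} × {58, 59} = {(b,58), (b,59), (c,58), (c,59)}
  {a, b, c} × {58, 59} = {(a,58), (a,59), (b,58), (b,59), (c,58), (c,59)}
  {b, c} × {58, 59, 60} = {(b,58), (b,59), (b,60), (c,58), (c,59), (c,60)}
  {a, b, c} × {58, 59, 60} = {(a,58), (a,59), (a,60), (b,58), (b,59), (b,60), (c,58), (c,59), (c,60)}
These 10 distinct sets form the basis B.
Close under arbitrary unions to get τ_{X×Y}; counting gives |τ_{X×Y}| = 16.


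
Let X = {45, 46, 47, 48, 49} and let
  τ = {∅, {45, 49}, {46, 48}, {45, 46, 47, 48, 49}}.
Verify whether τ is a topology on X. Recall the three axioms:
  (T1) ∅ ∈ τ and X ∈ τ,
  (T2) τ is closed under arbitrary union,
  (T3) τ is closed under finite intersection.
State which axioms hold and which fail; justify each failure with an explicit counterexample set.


τ is NOT a topology on X.

Axiom (T1): ∅ ∈ τ? Yes; X ∈ τ? Yes.
Axiom (T2/T3): check pairwise unions and intersections of members of τ.
Counterexample for (T2): {45, 49} ∪ {46, 48} = {45, 46, 48, 49} ∉ τ. Therefore τ is NOT a topology.


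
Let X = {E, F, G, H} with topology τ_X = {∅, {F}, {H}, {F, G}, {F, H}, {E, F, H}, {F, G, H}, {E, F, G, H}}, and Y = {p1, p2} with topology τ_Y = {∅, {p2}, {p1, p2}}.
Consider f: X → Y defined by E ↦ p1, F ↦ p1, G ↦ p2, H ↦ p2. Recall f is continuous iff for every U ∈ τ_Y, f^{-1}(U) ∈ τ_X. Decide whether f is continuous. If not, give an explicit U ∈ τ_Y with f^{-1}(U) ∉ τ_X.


f is NOT continuous.

Compute f^{-1}(U) for each U ∈ τ_Y:
  U = ∅: f^{-1}(U) = ∅ ∈ τ_X ✓.
  U = {p2}: f^{-1}(U) = {G, H} ∉ τ_X ✗.
  U = {p1, p2}: f^{-1}(U) = {E, F, G, H} ∈ τ_X ✓.
Found U = {p2} with f^{-1}(U) = {G, H} not in τ_X. Therefore f is NOT continuous.


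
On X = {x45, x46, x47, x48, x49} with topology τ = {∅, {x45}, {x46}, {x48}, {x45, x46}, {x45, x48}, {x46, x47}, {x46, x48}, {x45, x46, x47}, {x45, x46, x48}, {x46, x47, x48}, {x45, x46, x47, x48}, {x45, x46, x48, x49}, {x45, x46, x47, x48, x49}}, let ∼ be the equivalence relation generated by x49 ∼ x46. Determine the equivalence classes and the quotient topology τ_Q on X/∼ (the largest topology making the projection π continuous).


X/∼ = {[x45], [x46=x49], [x47], [x48]}; |τ_Q| = 6.

Equivalence classes: [x45], [x46=x49], [x47], [x48].
Quotient map π: X → X/∼ sends x45 ↦ [x45], x46 ↦ [x46=x49], x47 ↦ [x47], x48 ↦ [x48], x49 ↦ [x46=x49].
For each subset V ⊆ X/∼, compute π^{-1}(V) ⊆ X and check whether π^{-1}(V) ∈ τ. V is open in τ_Q iff π^{-1}(V) ∈ τ.
  V = {}: π^{-1}(V) = ∅ ∈ τ ✓.
  V = {[x45]}: π^{-1}(V) = {x45} ∈ τ ✓.
  V = {[x46=x49]}: π^{-1}(V) = {x46, x49} ∉ τ ✗.
  V = {[x45], [x46=x49]}: π^{-1}(V) = {x45, x46, x49} ∉ τ ✗.
  V = {[x47]}: π^{-1}(V) = {x47} ∉ τ ✗.
  V = {[x45], [x47]}: π^{-1}(V) = {x45, x47} ∉ τ ✗.
  V = {[x46=x49], [x47]}: π^{-1}(V) = {x46, x47, x49} ∉ τ ✗.
  V = {[x45], [x46=x49], [x47]}: π^{-1}(V) = {x45, x46, x47, x49} ∉ τ ✗.
  V = {[x48]}: π^{-1}(V) = {x48} ∈ τ ✓.
  V = {[x45], [x48]}: π^{-1}(V) = {x45, x48} ∈ τ ✓.
  V = {[x46=x49], [x48]}: π^{-1}(V) = {x46, x48, x49} ∉ τ ✗.
  V = {[x45], [x46=x49], [x48]}: π^{-1}(V) = {x45, x46, x48, x49} ∈ τ ✓.
  V = {[x47], [x48]}: π^{-1}(V) = {x47, x48} ∉ τ ✗.
  V = {[x45], [x47], [x48]}: π^{-1}(V) = {x45, x47, x48} ∉ τ ✗.
  V = {[x46=x49], [x47], [x48]}: π^{-1}(V) = {x46, x47, x48, x49} ∉ τ ✗.
  V = {[x45], [x46=x49], [x47], [x48]}: π^{-1}(V) = {x45, x46, x47, x48, x49} ∈ τ ✓.
Open sets in the quotient: τ_Q = {{}, {[x45]}, {[x48]}, {[x45], [x48]}, {[x45], [x46=x49], [x48]}, {[x45], [x46=x49], [x47], [x48]}} (6 elements).


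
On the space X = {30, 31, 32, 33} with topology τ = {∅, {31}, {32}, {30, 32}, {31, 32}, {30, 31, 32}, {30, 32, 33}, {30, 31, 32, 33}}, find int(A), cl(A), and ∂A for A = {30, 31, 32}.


int(A) = {30, 31, 32}, cl(A) = {30, 31, 32, 33}, ∂A = {33}.

Closed sets in (X, τ) are complements of opens:
  closed(X, τ) = {∅, {31}, {33}, {30, 33}, {31, 33}, {30, 31, 33}, {30, 32, 33}, {30, 31, 32, 33}}.
int(A) = ⋃ {U ∈ τ : U ⊆ A}. Opens contained in A: ∅, {31}, {32}, {30, 32}, {31, 32}, {30, 31, 32}.
Taking the union of these: int(A) = {30, 31, 32}.
cl(A) = ⋂ {C closed : A ⊆ C}. Closed sets containing A: {30, 31, 32, 33}.
Intersecting these: cl(A) = {30, 31, 32, 33}.
∂A = cl(A) ∖ int(A) = {30, 31, 32, 33} ∖ {30, 31, 32} = {33}.


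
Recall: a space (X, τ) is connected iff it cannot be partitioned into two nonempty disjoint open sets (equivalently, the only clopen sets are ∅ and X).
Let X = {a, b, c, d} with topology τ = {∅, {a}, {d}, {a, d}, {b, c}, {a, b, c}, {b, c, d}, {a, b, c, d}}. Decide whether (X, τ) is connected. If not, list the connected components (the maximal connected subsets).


(X, τ) is disconnected; components = [{a}, {d}, {b, c}].

Find clopen sets (U ∈ τ with X ∖ U ∈ τ):
  U = ∅, X ∖ U = {a, b, c, d} — both open, so U is clopen.
  U = {a}, X ∖ U = {b, c, d} — both open, so U is clopen.
  U = {d}, X ∖ U = {a, b, c} — both open, so U is clopen.
  U = {a, d}, X ∖ U = {b, c} — both open, so U is clopen.
  U = {b, c}, X ∖ U = {a, d} — both open, so U is clopen.
  U = {a, b, c}, X ∖ U = {d} — both open, so U is clopen.
  U = {b, c, d}, X ∖ U = {a} — both open, so U is clopen.
  U = {a, b, c, d}, X ∖ U = ∅ — both open, so U is clopen.
Nontrivial clopen(s) exist: e.g. {a, b, c}. So (X, τ) is disconnected.
Compute connected components by grouping points that agree on all clopens:
  component: {a}
  component: {d}
  component: {b, c}


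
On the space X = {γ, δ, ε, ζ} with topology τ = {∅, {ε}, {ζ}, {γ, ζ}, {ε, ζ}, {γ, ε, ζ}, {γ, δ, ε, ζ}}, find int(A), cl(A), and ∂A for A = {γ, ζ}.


int(A) = {γ, ζ}, cl(A) = {γ, δ, ζ}, ∂A = {δ}.

Closed sets in (X, τ) are complements of opens:
  closed(X, τ) = {∅, {δ}, {γ, δ}, {δ, ε}, {γ, δ, ε}, {γ, δ, ζ}, {γ, δ, ε, ζ}}.
int(A) = ⋃ {U ∈ τ : U ⊆ A}. Opens contained in A: ∅, {ζ}, {γ, ζ}.
Taking the union of these: int(A) = {γ, ζ}.
cl(A) = ⋂ {C closed : A ⊆ C}. Closed sets containing A: {γ, δ, ζ}, {γ, δ, ε, ζ}.
Intersecting these: cl(A) = {γ, δ, ζ}.
∂A = cl(A) ∖ int(A) = {γ, δ, ζ} ∖ {γ, ζ} = {δ}.


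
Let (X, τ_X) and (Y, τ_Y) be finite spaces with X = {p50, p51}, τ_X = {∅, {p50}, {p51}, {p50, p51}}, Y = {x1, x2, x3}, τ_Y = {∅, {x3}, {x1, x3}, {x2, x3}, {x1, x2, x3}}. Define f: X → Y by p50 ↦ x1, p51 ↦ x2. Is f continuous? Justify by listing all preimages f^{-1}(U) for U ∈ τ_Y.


f IS continuous.

Compute f^{-1}(U) for each U ∈ τ_Y:
  U = ∅: f^{-1}(U) = ∅ ∈ τ_X ✓.
  U = {x3}: f^{-1}(U) = ∅ ∈ τ_X ✓.
  U = {x1, x3}: f^{-1}(U) = {p50} ∈ τ_X ✓.
  U = {x2, x3}: f^{-1}(U) = {p51} ∈ τ_X ✓.
  U = {x1, x2, x3}: f^{-1}(U) = {p50, p51} ∈ τ_X ✓.
Every preimage lies in τ_X, so f IS continuous.


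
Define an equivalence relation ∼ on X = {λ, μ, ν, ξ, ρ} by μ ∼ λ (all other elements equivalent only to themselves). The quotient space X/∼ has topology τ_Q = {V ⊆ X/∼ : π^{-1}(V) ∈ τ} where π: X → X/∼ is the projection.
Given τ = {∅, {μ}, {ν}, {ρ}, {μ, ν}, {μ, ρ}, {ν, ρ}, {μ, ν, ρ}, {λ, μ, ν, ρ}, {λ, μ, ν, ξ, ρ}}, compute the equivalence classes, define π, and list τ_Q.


X/∼ = {[λ=μ], [ν], [ξ], [ρ]}; |τ_Q| = 6.

Equivalence classes: [λ=μ], [ν], [ξ], [ρ].
Quotient map π: X → X/∼ sends λ ↦ [λ=μ], μ ↦ [λ=μ], ν ↦ [ν], ξ ↦ [ξ], ρ ↦ [ρ].
For each subset V ⊆ X/∼, compute π^{-1}(V) ⊆ X and check whether π^{-1}(V) ∈ τ. V is open in τ_Q iff π^{-1}(V) ∈ τ.
  V = {}: π^{-1}(V) = ∅ ∈ τ ✓.
  V = {[λ=μ]}: π^{-1}(V) = {λ, μ} ∉ τ ✗.
  V = {[ν]}: π^{-1}(V) = {ν} ∈ τ ✓.
  V = {[λ=μ], [ν]}: π^{-1}(V) = {λ, μ, ν} ∉ τ ✗.
  V = {[ξ]}: π^{-1}(V) = {ξ} ∉ τ ✗.
  V = {[λ=μ], [ξ]}: π^{-1}(V) = {λ, μ, ξ} ∉ τ ✗.
  V = {[ν], [ξ]}: π^{-1}(V) = {ν, ξ} ∉ τ ✗.
  V = {[λ=μ], [ν], [ξ]}: π^{-1}(V) = {λ, μ, ν, ξ} ∉ τ ✗.
  V = {[ρ]}: π^{-1}(V) = {ρ} ∈ τ ✓.
  V = {[λ=μ], [ρ]}: π^{-1}(V) = {λ, μ, ρ} ∉ τ ✗.
  V = {[ν], [ρ]}: π^{-1}(V) = {ν, ρ} ∈ τ ✓.
  V = {[λ=μ], [ν], [ρ]}: π^{-1}(V) = {λ, μ, ν, ρ} ∈ τ ✓.
  V = {[ξ], [ρ]}: π^{-1}(V) = {ξ, ρ} ∉ τ ✗.
  V = {[λ=μ], [ξ], [ρ]}: π^{-1}(V) = {λ, μ, ξ, ρ} ∉ τ ✗.
  V = {[ν], [ξ], [ρ]}: π^{-1}(V) = {ν, ξ, ρ} ∉ τ ✗.
  V = {[λ=μ], [ν], [ξ], [ρ]}: π^{-1}(V) = {λ, μ, ν, ξ, ρ} ∈ τ ✓.
Open sets in the quotient: τ_Q = {{}, {[ν]}, {[ρ]}, {[ν], [ρ]}, {[λ=μ], [ν], [ρ]}, {[λ=μ], [ν], [ξ], [ρ]}} (6 elements).


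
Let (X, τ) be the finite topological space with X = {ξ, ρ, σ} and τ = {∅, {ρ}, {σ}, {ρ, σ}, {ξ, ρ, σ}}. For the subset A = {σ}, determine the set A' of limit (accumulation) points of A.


A' = {ξ}

For each x ∈ X, list the open sets U ∈ τ with x ∈ U, then check whether U ∩ (A ∖ {x}) ≠ ∅ for every such U.
  x = ξ: opens ∋ x are {ξ, ρ, σ}; each meets A ∖ {ξ}, so x IS a limit point.
  x = ρ: open {ρ} ∋ x has {ρ} ∩ (A ∖ {ρ}) = ∅, so x is NOT a limit point.
  x = σ: open {σ} ∋ x has {σ} ∩ (A ∖ {σ}) = ∅, so x is NOT a limit point.
Collecting: A' = {ξ}.


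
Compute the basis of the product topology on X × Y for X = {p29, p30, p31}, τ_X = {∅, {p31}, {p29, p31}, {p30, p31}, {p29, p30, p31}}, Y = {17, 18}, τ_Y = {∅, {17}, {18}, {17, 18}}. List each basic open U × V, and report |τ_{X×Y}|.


Basis B = {∅ × ∅, {p31} × {17}, {p31} × {18}, {p29, p31} × {17}, {p29, p31} × {18}, {p30, p31} × {17}, {p30, p31} × {18}, {p31} × {17, 18}, {p29, p30, p31} × {17}, {p29, p30, p31} × {18}, {p29, p31} × {17, 18}, {p30, p31} × {17, 18}, {p29, p30, p31} × {17, 18}}; |τ_{X×Y}| = 25.

Enumerate products U × V with U ∈ τ_X, V ∈ τ_Y (deduplicated):
  ∅ × ∅ = {} (∅)
  {p31} × {17} = {(p31,17)}
  {p31} × {18} = {(p31,18)}
  {p29, p31} × {17} = {(p29,17), (p31,17)}
  {p29, p31} × {18} = {(p29,18), (p31,18)}
  {p30, p31} × {17} = {(p30,17), (p31,17)}
  {p30, p31} × {18} = {(p30,18), (p31,18)}
  {p31} × {17, 18} = {(p31,17), (p31,18)}
  {p29, p30, p31} × {17} = {(p29,17), (p30,17), (p31,17)}
  {p29, p30, p31} × {18} = {(p29,18), (p30,18), (p31,18)}
  {p29, p31} × {17, 18} = {(p29,17), (p29,18), (p31,17), (p31,18)}
  {p30, p31} × {17, 18} = {(p30,17), (p30,18), (p31,17), (p31,18)}
  {p29, p30, p31} × {17, 18} = {(p29,17), (p29,18), (p30,17), (p30,18), (p31,17), (p31,18)}
These 13 distinct sets form the basis B.
Close under arbitrary unions to get τ_{X×Y}; counting gives |τ_{X×Y}| = 25.


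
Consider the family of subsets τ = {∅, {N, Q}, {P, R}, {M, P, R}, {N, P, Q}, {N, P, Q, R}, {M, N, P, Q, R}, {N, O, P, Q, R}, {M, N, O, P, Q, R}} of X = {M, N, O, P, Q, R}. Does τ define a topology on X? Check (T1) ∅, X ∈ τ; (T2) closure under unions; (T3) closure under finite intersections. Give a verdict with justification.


τ is NOT a topology on X.

Axiom (T1): ∅ ∈ τ? Yes; X ∈ τ? Yes.
Axiom (T2/T3): check pairwise unions and intersections of members of τ.
Counterexample for (T3): {P, R} ∩ {N, P, Q} = {P} ∉ τ. Therefore τ is NOT a topology.


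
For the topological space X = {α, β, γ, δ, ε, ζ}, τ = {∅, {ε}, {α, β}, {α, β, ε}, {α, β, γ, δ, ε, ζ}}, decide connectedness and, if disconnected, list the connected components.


(X, τ) is connected.

Find clopen sets (U ∈ τ with X ∖ U ∈ τ):
  U = ∅, X ∖ U = {α, β, γ, δ, ε, ζ} — both open, so U is clopen.
  U = {α, β, γ, δ, ε, ζ}, X ∖ U = ∅ — both open, so U is clopen.
Only trivial clopens (∅ and X) exist, so (X, τ) is connected.
Compute connected components by grouping points that agree on all clopens:
  component: {α, β, γ, δ, ε, ζ}


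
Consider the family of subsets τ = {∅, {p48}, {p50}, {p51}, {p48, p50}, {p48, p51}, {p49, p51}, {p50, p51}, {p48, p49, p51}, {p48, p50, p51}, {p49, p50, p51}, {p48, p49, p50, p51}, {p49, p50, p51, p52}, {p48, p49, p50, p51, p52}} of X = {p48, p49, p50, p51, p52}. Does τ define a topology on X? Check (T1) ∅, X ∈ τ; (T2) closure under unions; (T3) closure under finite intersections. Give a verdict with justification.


τ IS a topology on X.

Axiom (T1): ∅ ∈ τ? Yes; X ∈ τ? Yes.
Axiom (T2/T3): check pairwise unions and intersections of members of τ.
All pairwise intersections and unions checked — each lies in τ. Therefore τ satisfies (T1), (T2), (T3): it IS a topology on X.


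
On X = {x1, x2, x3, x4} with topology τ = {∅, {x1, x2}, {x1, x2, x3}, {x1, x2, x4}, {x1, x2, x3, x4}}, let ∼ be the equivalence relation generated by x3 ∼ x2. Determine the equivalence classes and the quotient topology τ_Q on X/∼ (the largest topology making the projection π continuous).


X/∼ = {[x1], [x2=x3], [x4]}; |τ_Q| = 3.

Equivalence classes: [x1], [x2=x3], [x4].
Quotient map π: X → X/∼ sends x1 ↦ [x1], x2 ↦ [x2=x3], x3 ↦ [x2=x3], x4 ↦ [x4].
For each subset V ⊆ X/∼, compute π^{-1}(V) ⊆ X and check whether π^{-1}(V) ∈ τ. V is open in τ_Q iff π^{-1}(V) ∈ τ.
  V = {}: π^{-1}(V) = ∅ ∈ τ ✓.
  V = {[x1]}: π^{-1}(V) = {x1} ∉ τ ✗.
  V = {[x2=x3]}: π^{-1}(V) = {x2, x3} ∉ τ ✗.
  V = {[x1], [x2=x3]}: π^{-1}(V) = {x1, x2, x3} ∈ τ ✓.
  V = {[x4]}: π^{-1}(V) = {x4} ∉ τ ✗.
  V = {[x1], [x4]}: π^{-1}(V) = {x1, x4} ∉ τ ✗.
  V = {[x2=x3], [x4]}: π^{-1}(V) = {x2, x3, x4} ∉ τ ✗.
  V = {[x1], [x2=x3], [x4]}: π^{-1}(V) = {x1, x2, x3, x4} ∈ τ ✓.
Open sets in the quotient: τ_Q = {{}, {[x1], [x2=x3]}, {[x1], [x2=x3], [x4]}} (3 elements).


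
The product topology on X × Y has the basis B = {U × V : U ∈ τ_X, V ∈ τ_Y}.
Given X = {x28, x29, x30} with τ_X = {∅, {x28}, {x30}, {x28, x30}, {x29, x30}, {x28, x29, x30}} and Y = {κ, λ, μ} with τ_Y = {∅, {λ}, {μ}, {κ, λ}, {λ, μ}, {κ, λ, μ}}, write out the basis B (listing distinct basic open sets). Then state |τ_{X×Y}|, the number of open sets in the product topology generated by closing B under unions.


Basis B = {∅ × ∅, {x28} × {λ}, {x28} × {μ}, {x30} × {λ}, {x30} × {μ}, {x28} × {κ, λ}, {x28} × {λ, μ}, {x28, x30} × {λ}, {x28, x30} × {μ}, {x29, x30} × {λ}, {x29, x30} × {μ}, {x30} × {κ, λ}, {x30} × {λ, μ}, {x28} × {κ, λ, μ}, {x28, x29, x30} × {λ}, {x28, x29, x30} × {μ}, {x30} × {κ, λ, μ}, {x28, x30} × {κ, λ}, {x28, x30} × {λ, μ}, {x29, x30} × {κ, λ}, {x29, x30} × {λ, μ}, {x28, x30} × {κ, λ, μ}, {x28, x29, x30} × {κ, λ}, {x28, x29, x30} × {λ, μ}, {x29, x30} × {κ, λ, μ}, {x28, x29, x30} × {κ, λ, μ}}; |τ_{X×Y}| = 108.

Enumerate products U × V with U ∈ τ_X, V ∈ τ_Y (deduplicated):
  ∅ × ∅ = {} (∅)
  {x28} × {λ} = {(x28,λ)}
  {x28} × {μ} = {(x28,μ)}
  {x30} × {λ} = {(x30,λ)}
  {x30} × {μ} = {(x30,μ)}
  {x28} × {κ, λ} = {(x28,κ), (x28,λ)}
  {x28} × {λ, μ} = {(x28,λ), (x28,μ)}
  {x28, x30} × {λ} = {(x28,λ), (x30,λ)}
  {x28, x30} × {μ} = {(x28,μ), (x30,μ)}
  {x29, x30} × {λ} = {(x29,λ), (x30,λ)}
  {x29, x30} × {μ} = {(x29,μ), (x30,μ)}
  {x30} × {κ, λ} = {(x30,κ), (x30,λ)}
  {x30} × {λ, μ} = {(x30,λ), (x30,μ)}
  {x28} × {κ, λ, μ} = {(x28,κ), (x28,λ), (x28,μ)}
  {x28, x29, x30} × {λ} = {(x28,λ), (x29,λ), (x30,λ)}
  {x28, x29, x30} × {μ} = {(x28,μ), (x29,μ), (x30,μ)}
  {x30} × {κ, λ, μ} = {(x30,κ), (x30,λ), (x30,μ)}
  {x28, x30} × {κ, λ} = {(x28,κ), (x28,λ), (x30,κ), (x30,λ)}
  {x28, x30} × {λ, μ} = {(x28,λ), (x28,μ), (x30,λ), (x30,μ)}
  {x29, x30} × {κ, λ} = {(x29,κ), (x29,λ), (x30,κ), (x30,λ)}
  {x29, x30} × {λ, μ} = {(x29,λ), (x29,μ), (x30,λ), (x30,μ)}
  {x28, x30} × {κ, λ, μ} = {(x28,κ), (x28,λ), (x28,μ), (x30,κ), (x30,λ), (x30,μ)}
  {x28, x29, x30} × {κ, λ} = {(x28,κ), (x28,λ), (x29,κ), (x29,λ), (x30,κ), (x30,λ)}
  {x28, x29, x30} × {λ, μ} = {(x28,λ), (x28,μ), (x29,λ), (x29,μ), (x30,λ), (x30,μ)}
  {x29, x30} × {κ, λ, μ} = {(x29,κ), (x29,λ), (x29,μ), (x30,κ), (x30,λ), (x30,μ)}
  {x28, x29, x30} × {κ, λ, μ} = {(x28,κ), (x28,λ), (x28,μ), (x29,κ), (x29,λ), (x29,μ), (x30,κ), (x30,λ), (x30,μ)}
These 26 distinct sets form the basis B.
Close under arbitrary unions to get τ_{X×Y}; counting gives |τ_{X×Y}| = 108.
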